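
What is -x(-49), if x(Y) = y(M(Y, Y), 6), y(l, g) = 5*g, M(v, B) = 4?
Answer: -30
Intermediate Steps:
x(Y) = 30 (x(Y) = 5*6 = 30)
-x(-49) = -1*30 = -30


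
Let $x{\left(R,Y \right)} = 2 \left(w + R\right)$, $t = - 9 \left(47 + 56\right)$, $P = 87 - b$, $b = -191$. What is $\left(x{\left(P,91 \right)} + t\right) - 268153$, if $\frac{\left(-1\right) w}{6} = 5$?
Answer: $-268584$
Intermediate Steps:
$P = 278$ ($P = 87 - -191 = 87 + 191 = 278$)
$t = -927$ ($t = \left(-9\right) 103 = -927$)
$w = -30$ ($w = \left(-6\right) 5 = -30$)
$x{\left(R,Y \right)} = -60 + 2 R$ ($x{\left(R,Y \right)} = 2 \left(-30 + R\right) = -60 + 2 R$)
$\left(x{\left(P,91 \right)} + t\right) - 268153 = \left(\left(-60 + 2 \cdot 278\right) - 927\right) - 268153 = \left(\left(-60 + 556\right) - 927\right) - 268153 = \left(496 - 927\right) - 268153 = -431 - 268153 = -268584$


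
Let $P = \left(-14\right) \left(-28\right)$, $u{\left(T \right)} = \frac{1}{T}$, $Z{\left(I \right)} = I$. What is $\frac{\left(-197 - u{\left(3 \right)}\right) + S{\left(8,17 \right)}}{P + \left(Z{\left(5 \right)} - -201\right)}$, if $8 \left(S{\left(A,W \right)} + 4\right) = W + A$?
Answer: $- \frac{4757}{14352} \approx -0.33145$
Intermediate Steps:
$S{\left(A,W \right)} = -4 + \frac{A}{8} + \frac{W}{8}$ ($S{\left(A,W \right)} = -4 + \frac{W + A}{8} = -4 + \frac{A + W}{8} = -4 + \left(\frac{A}{8} + \frac{W}{8}\right) = -4 + \frac{A}{8} + \frac{W}{8}$)
$P = 392$
$\frac{\left(-197 - u{\left(3 \right)}\right) + S{\left(8,17 \right)}}{P + \left(Z{\left(5 \right)} - -201\right)} = \frac{\left(-197 - \frac{1}{3}\right) + \left(-4 + \frac{1}{8} \cdot 8 + \frac{1}{8} \cdot 17\right)}{392 + \left(5 - -201\right)} = \frac{\left(-197 - \frac{1}{3}\right) + \left(-4 + 1 + \frac{17}{8}\right)}{392 + \left(5 + 201\right)} = \frac{\left(-197 - \frac{1}{3}\right) - \frac{7}{8}}{392 + 206} = \frac{- \frac{592}{3} - \frac{7}{8}}{598} = \left(- \frac{4757}{24}\right) \frac{1}{598} = - \frac{4757}{14352}$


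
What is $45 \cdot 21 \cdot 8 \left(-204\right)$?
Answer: $-1542240$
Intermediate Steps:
$45 \cdot 21 \cdot 8 \left(-204\right) = 45 \cdot 168 \left(-204\right) = 7560 \left(-204\right) = -1542240$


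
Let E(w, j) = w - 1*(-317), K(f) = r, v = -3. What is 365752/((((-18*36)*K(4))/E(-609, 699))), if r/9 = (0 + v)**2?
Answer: 13349948/6561 ≈ 2034.7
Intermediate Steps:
r = 81 (r = 9*(0 - 3)**2 = 9*(-3)**2 = 9*9 = 81)
K(f) = 81
E(w, j) = 317 + w (E(w, j) = w + 317 = 317 + w)
365752/((((-18*36)*K(4))/E(-609, 699))) = 365752/(((-18*36*81)/(317 - 609))) = 365752/((-648*81/(-292))) = 365752/((-52488*(-1/292))) = 365752/(13122/73) = 365752*(73/13122) = 13349948/6561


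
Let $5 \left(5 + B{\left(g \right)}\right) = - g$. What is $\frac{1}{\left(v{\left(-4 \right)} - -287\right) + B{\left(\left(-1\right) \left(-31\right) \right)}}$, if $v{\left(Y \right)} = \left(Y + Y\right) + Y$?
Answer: $\frac{5}{1319} \approx 0.0037908$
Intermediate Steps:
$B{\left(g \right)} = -5 - \frac{g}{5}$ ($B{\left(g \right)} = -5 + \frac{\left(-1\right) g}{5} = -5 - \frac{g}{5}$)
$v{\left(Y \right)} = 3 Y$ ($v{\left(Y \right)} = 2 Y + Y = 3 Y$)
$\frac{1}{\left(v{\left(-4 \right)} - -287\right) + B{\left(\left(-1\right) \left(-31\right) \right)}} = \frac{1}{\left(3 \left(-4\right) - -287\right) - \left(5 + \frac{\left(-1\right) \left(-31\right)}{5}\right)} = \frac{1}{\left(-12 + 287\right) - \frac{56}{5}} = \frac{1}{275 - \frac{56}{5}} = \frac{1}{\frac{1319}{5}} = \frac{5}{1319}$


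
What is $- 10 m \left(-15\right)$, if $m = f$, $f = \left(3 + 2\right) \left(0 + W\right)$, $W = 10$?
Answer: $7500$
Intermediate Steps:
$f = 50$ ($f = \left(3 + 2\right) \left(0 + 10\right) = 5 \cdot 10 = 50$)
$m = 50$
$- 10 m \left(-15\right) = \left(-10\right) 50 \left(-15\right) = \left(-500\right) \left(-15\right) = 7500$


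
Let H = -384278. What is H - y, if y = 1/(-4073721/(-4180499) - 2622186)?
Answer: -4212471528441363355/10962041877093 ≈ -3.8428e+5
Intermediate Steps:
y = -4180499/10962041877093 (y = 1/(-4073721*(-1/4180499) - 2622186) = 1/(4073721/4180499 - 2622186) = 1/(-10962041877093/4180499) = -4180499/10962041877093 ≈ -3.8136e-7)
H - y = -384278 - 1*(-4180499/10962041877093) = -384278 + 4180499/10962041877093 = -4212471528441363355/10962041877093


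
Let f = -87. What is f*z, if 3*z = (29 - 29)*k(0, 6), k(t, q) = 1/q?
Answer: 0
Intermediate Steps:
z = 0 (z = ((29 - 29)/6)/3 = (0*(⅙))/3 = (⅓)*0 = 0)
f*z = -87*0 = 0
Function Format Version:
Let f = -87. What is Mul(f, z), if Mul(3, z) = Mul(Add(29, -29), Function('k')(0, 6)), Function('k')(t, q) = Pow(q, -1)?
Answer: 0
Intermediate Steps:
z = 0 (z = Mul(Rational(1, 3), Mul(Add(29, -29), Pow(6, -1))) = Mul(Rational(1, 3), Mul(0, Rational(1, 6))) = Mul(Rational(1, 3), 0) = 0)
Mul(f, z) = Mul(-87, 0) = 0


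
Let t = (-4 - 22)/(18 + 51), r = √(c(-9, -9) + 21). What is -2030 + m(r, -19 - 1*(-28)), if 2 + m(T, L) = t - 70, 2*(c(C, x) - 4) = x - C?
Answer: -145064/69 ≈ -2102.4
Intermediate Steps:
c(C, x) = 4 + x/2 - C/2 (c(C, x) = 4 + (x - C)/2 = 4 + (x/2 - C/2) = 4 + x/2 - C/2)
r = 5 (r = √((4 + (½)*(-9) - ½*(-9)) + 21) = √((4 - 9/2 + 9/2) + 21) = √(4 + 21) = √25 = 5)
t = -26/69 ≈ -0.37681
m(T, L) = -4994/69 (m(T, L) = -2 + (-26/69 - 70) = -2 - 4856/69 = -4994/69)
-2030 + m(r, -19 - 1*(-28)) = -2030 - 4994/69 = -145064/69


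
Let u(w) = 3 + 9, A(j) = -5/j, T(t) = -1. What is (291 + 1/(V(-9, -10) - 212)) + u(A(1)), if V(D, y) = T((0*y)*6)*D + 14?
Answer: 57266/189 ≈ 302.99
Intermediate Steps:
V(D, y) = 14 - D (V(D, y) = -D + 14 = 14 - D)
u(w) = 12
(291 + 1/(V(-9, -10) - 212)) + u(A(1)) = (291 + 1/((14 - 1*(-9)) - 212)) + 12 = (291 + 1/((14 + 9) - 212)) + 12 = (291 + 1/(23 - 212)) + 12 = (291 + 1/(-189)) + 12 = (291 - 1/189) + 12 = 54998/189 + 12 = 57266/189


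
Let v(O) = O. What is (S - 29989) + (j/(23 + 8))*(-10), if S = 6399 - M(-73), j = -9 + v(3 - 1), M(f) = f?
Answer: -728957/31 ≈ -23515.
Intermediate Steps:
j = -7 (j = -9 + (3 - 1) = -9 + 2 = -7)
S = 6472 (S = 6399 - 1*(-73) = 6399 + 73 = 6472)
(S - 29989) + (j/(23 + 8))*(-10) = (6472 - 29989) - 7/(23 + 8)*(-10) = -23517 - 7/31*(-10) = -23517 + 70/31 = -728957/31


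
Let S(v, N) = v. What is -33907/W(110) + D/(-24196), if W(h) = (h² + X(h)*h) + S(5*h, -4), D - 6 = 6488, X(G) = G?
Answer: -122642534/74856375 ≈ -1.6384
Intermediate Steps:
D = 6494 (D = 6 + 6488 = 6494)
W(h) = 2*h² + 5*h (W(h) = (h² + h*h) + 5*h = (h² + h²) + 5*h = 2*h² + 5*h)
-33907/W(110) + D/(-24196) = -33907*1/(110*(5 + 2*110)) + 6494/(-24196) = -33907*1/(110*(5 + 220)) + 6494*(-1/24196) = -33907/(110*225) - 3247/12098 = -33907/24750 - 3247/12098 = -122642534/74856375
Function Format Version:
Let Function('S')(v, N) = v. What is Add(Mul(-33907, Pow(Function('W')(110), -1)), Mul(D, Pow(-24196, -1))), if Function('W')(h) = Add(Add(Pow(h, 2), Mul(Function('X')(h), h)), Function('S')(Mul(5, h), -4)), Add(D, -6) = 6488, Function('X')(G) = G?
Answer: Rational(-122642534, 74856375) ≈ -1.6384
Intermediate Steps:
D = 6494 (D = Add(6, 6488) = 6494)
Function('W')(h) = Add(Mul(2, Pow(h, 2)), Mul(5, h)) (Function('W')(h) = Add(Add(Pow(h, 2), Mul(h, h)), Mul(5, h)) = Add(Add(Pow(h, 2), Pow(h, 2)), Mul(5, h)) = Add(Mul(2, Pow(h, 2)), Mul(5, h)))
Add(Mul(-33907, Pow(Function('W')(110), -1)), Mul(D, Pow(-24196, -1))) = Add(Mul(-33907, Pow(Mul(110, Add(5, Mul(2, 110))), -1)), Mul(6494, Pow(-24196, -1))) = Add(Mul(-33907, Pow(Mul(110, Add(5, 220)), -1)), Mul(6494, Rational(-1, 24196))) = Add(Mul(-33907, Pow(Mul(110, 225), -1)), Rational(-3247, 12098)) = Add(Mul(-33907, Pow(24750, -1)), Rational(-3247, 12098)) = Add(Mul(-33907, Rational(1, 24750)), Rational(-3247, 12098)) = Add(Rational(-33907, 24750), Rational(-3247, 12098)) = Rational(-122642534, 74856375)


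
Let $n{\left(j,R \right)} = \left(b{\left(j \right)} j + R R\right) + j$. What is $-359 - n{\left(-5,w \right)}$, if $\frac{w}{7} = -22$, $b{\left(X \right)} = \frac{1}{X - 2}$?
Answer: $- \frac{168495}{7} \approx -24071.0$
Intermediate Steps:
$b{\left(X \right)} = \frac{1}{-2 + X}$
$w = -154$ ($w = 7 \left(-22\right) = -154$)
$n{\left(j,R \right)} = j + R^{2} + \frac{j}{-2 + j}$ ($n{\left(j,R \right)} = \left(\frac{j}{-2 + j} + R R\right) + j = \left(\frac{j}{-2 + j} + R^{2}\right) + j = \left(R^{2} + \frac{j}{-2 + j}\right) + j = j + R^{2} + \frac{j}{-2 + j}$)
$-359 - n{\left(-5,w \right)} = -359 - \frac{-5 + \left(-2 - 5\right) \left(-5 + \left(-154\right)^{2}\right)}{-2 - 5} = -359 - \frac{-5 - 7 \left(-5 + 23716\right)}{-7} = -359 - - \frac{-5 - 165977}{7} = -359 - \left(- \frac{1}{7}\right) \left(-165982\right) = -359 - \frac{165982}{7} = - \frac{168495}{7}$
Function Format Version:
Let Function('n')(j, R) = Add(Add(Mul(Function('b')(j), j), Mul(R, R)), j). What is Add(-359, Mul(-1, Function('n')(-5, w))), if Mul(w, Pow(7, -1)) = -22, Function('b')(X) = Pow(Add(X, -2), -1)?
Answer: Rational(-168495, 7) ≈ -24071.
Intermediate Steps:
Function('b')(X) = Pow(Add(-2, X), -1)
w = -154 (w = Mul(7, -22) = -154)
Function('n')(j, R) = Add(j, Pow(R, 2), Mul(j, Pow(Add(-2, j), -1))) (Function('n')(j, R) = Add(Add(Mul(Pow(Add(-2, j), -1), j), Mul(R, R)), j) = Add(Add(Mul(j, Pow(Add(-2, j), -1)), Pow(R, 2)), j) = Add(Add(Pow(R, 2), Mul(j, Pow(Add(-2, j), -1))), j) = Add(j, Pow(R, 2), Mul(j, Pow(Add(-2, j), -1))))
Add(-359, Mul(-1, Function('n')(-5, w))) = Add(-359, Mul(-1, Mul(Pow(Add(-2, -5), -1), Add(-5, Mul(Add(-2, -5), Add(-5, Pow(-154, 2))))))) = Add(-359, Mul(-1, Mul(Pow(-7, -1), Add(-5, Mul(-7, Add(-5, 23716)))))) = Add(-359, Mul(-1, Mul(Rational(-1, 7), Add(-5, Mul(-7, 23711))))) = Add(-359, Mul(-1, Mul(Rational(-1, 7), Add(-5, -165977)))) = Add(-359, Mul(-1, Mul(Rational(-1, 7), -165982))) = Add(-359, Mul(-1, Rational(165982, 7))) = Add(-359, Rational(-165982, 7)) = Rational(-168495, 7)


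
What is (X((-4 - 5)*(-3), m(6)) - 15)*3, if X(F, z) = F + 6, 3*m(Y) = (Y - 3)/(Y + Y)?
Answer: 54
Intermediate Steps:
m(Y) = (-3 + Y)/(6*Y) (m(Y) = ((Y - 3)/(Y + Y))/3 = ((-3 + Y)/((2*Y)))/3 = ((-3 + Y)*(1/(2*Y)))/3 = ((-3 + Y)/(2*Y))/3 = (-3 + Y)/(6*Y))
X(F, z) = 6 + F
(X((-4 - 5)*(-3), m(6)) - 15)*3 = ((6 + (-4 - 5)*(-3)) - 15)*3 = ((6 - 9*(-3)) - 15)*3 = ((6 + 27) - 15)*3 = (33 - 15)*3 = 18*3 = 54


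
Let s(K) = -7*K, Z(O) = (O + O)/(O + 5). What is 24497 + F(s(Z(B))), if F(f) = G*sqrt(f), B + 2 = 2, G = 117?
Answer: 24497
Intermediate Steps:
B = 0 (B = -2 + 2 = 0)
Z(O) = 2*O/(5 + O) (Z(O) = (2*O)/(5 + O) = 2*O/(5 + O))
F(f) = 117*sqrt(f)
24497 + F(s(Z(B))) = 24497 + 117*sqrt(-14*0/(5 + 0)) = 24497 + 117*sqrt(-14*0/5) = 24497 + 117*sqrt(-7*0) = 24497 + 117*sqrt(0) = 24497 + 117*0 = 24497 + 0 = 24497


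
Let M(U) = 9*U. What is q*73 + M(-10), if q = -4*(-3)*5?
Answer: 4290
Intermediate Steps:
q = 60 (q = 12*5 = 60)
q*73 + M(-10) = 60*73 + 9*(-10) = 4380 - 90 = 4290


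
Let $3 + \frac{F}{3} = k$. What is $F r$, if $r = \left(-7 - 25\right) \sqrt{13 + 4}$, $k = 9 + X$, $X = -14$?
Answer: $768 \sqrt{17} \approx 3166.5$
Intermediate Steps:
$k = -5$ ($k = 9 - 14 = -5$)
$F = -24$ ($F = -9 + 3 \left(-5\right) = -9 - 15 = -24$)
$r = - 32 \sqrt{17} \approx -131.94$
$F r = - 24 \left(- 32 \sqrt{17}\right) = 768 \sqrt{17}$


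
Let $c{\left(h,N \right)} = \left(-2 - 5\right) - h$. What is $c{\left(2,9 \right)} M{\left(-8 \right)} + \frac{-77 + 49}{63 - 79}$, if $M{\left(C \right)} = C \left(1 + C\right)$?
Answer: $- \frac{2009}{4} \approx -502.25$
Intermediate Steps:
$c{\left(h,N \right)} = -7 - h$ ($c{\left(h,N \right)} = \left(-2 - 5\right) - h = -7 - h$)
$c{\left(2,9 \right)} M{\left(-8 \right)} + \frac{-77 + 49}{63 - 79} = \left(-7 - 2\right) \left(- 8 \left(1 - 8\right)\right) + \frac{-77 + 49}{63 - 79} = \left(-7 - 2\right) \left(\left(-8\right) \left(-7\right)\right) - \frac{28}{-16} = \left(-9\right) 56 - - \frac{7}{4} = -504 + \frac{7}{4} = - \frac{2009}{4}$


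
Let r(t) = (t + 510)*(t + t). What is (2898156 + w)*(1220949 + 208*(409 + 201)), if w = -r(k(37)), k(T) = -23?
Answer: 3936412768582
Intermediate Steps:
r(t) = 2*t*(510 + t) (r(t) = (510 + t)*(2*t) = 2*t*(510 + t))
w = 22402 (w = -2*(-23)*(510 - 23) = -2*(-23)*487 = -1*(-22402) = 22402)
(2898156 + w)*(1220949 + 208*(409 + 201)) = (2898156 + 22402)*(1220949 + 208*(409 + 201)) = 2920558*(1220949 + 208*610) = 2920558*(1220949 + 126880) = 2920558*1347829 = 3936412768582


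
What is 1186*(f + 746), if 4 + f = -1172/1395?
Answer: 1226226748/1395 ≈ 8.7902e+5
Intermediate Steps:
f = -6752/1395 (f = -4 - 1172/1395 = -6752/1395 ≈ -4.8401)
1186*(f + 746) = 1186*(-6752/1395 + 746) = 1186*(1033918/1395) = 1226226748/1395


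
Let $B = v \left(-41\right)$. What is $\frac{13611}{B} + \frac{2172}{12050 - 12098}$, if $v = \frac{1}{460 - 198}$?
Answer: $- \frac{14271749}{164} \approx -87023.0$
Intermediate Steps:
$v = \frac{1}{262} \approx 0.0038168$
$B = - \frac{41}{262}$ ($B = \frac{1}{262} \left(-41\right) = - \frac{41}{262} \approx -0.15649$)
$\frac{13611}{B} + \frac{2172}{12050 - 12098} = \frac{13611}{- \frac{41}{262}} + \frac{2172}{12050 - 12098} = 13611 \left(- \frac{262}{41}\right) + \frac{2172}{-48} = - \frac{3566082}{41} + 2172 \left(- \frac{1}{48}\right) = - \frac{3566082}{41} - \frac{181}{4} = - \frac{14271749}{164}$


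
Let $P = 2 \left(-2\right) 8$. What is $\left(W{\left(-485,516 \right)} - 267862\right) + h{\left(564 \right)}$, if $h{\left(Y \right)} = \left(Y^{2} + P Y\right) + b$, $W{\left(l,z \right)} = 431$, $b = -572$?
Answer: $32045$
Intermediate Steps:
$P = -32$ ($P = \left(-4\right) 8 = -32$)
$h{\left(Y \right)} = -572 + Y^{2} - 32 Y$ ($h{\left(Y \right)} = \left(Y^{2} - 32 Y\right) - 572 = -572 + Y^{2} - 32 Y$)
$\left(W{\left(-485,516 \right)} - 267862\right) + h{\left(564 \right)} = \left(431 - 267862\right) - \left(18620 - 318096\right) = -267431 - -299476 = -267431 + 299476 = 32045$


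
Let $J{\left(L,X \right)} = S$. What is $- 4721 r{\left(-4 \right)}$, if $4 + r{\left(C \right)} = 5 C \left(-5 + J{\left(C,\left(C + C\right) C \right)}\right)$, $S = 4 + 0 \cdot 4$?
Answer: $-75536$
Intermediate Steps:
$S = 4$ ($S = 4 + 0 = 4$)
$J{\left(L,X \right)} = 4$
$r{\left(C \right)} = -4 - 5 C$ ($r{\left(C \right)} = -4 + 5 C \left(-5 + 4\right) = -4 + 5 C \left(-1\right) = -4 + 5 \left(- C\right) = -4 - 5 C$)
$- 4721 r{\left(-4 \right)} = - 4721 \left(-4 - -20\right) = - 4721 \left(-4 + 20\right) = \left(-4721\right) 16 = -75536$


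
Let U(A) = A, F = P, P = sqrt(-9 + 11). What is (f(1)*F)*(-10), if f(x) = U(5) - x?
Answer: -40*sqrt(2) ≈ -56.569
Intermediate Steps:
P = sqrt(2) ≈ 1.4142
F = sqrt(2) ≈ 1.4142
f(x) = 5 - x
(f(1)*F)*(-10) = ((5 - 1*1)*sqrt(2))*(-10) = ((5 - 1)*sqrt(2))*(-10) = (4*sqrt(2))*(-10) = -40*sqrt(2)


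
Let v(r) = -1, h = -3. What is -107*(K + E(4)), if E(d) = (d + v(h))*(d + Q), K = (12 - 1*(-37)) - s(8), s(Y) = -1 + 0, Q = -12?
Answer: -2782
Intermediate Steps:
s(Y) = -1
K = 50 (K = (12 - 1*(-37)) - 1*(-1) = (12 + 37) + 1 = 49 + 1 = 50)
E(d) = (-1 + d)*(-12 + d) (E(d) = (d - 1)*(d - 12) = (-1 + d)*(-12 + d))
-107*(K + E(4)) = -107*(50 + (12 + 4² - 13*4)) = -107*(50 + (12 + 16 - 52)) = -107*(50 - 24) = -107*26 = -2782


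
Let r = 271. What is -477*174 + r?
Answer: -82727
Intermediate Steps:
-477*174 + r = -477*174 + 271 = -82998 + 271 = -82727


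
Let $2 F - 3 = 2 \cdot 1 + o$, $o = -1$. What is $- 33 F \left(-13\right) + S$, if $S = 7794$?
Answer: $8652$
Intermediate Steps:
$F = 2$ ($F = \frac{3}{2} + \frac{2 \cdot 1 - 1}{2} = \frac{3}{2} + \frac{2 - 1}{2} = \frac{3}{2} + \frac{1}{2} \cdot 1 = \frac{3}{2} + \frac{1}{2} = 2$)
$- 33 F \left(-13\right) + S = \left(-33\right) 2 \left(-13\right) + 7794 = \left(-66\right) \left(-13\right) + 7794 = 858 + 7794 = 8652$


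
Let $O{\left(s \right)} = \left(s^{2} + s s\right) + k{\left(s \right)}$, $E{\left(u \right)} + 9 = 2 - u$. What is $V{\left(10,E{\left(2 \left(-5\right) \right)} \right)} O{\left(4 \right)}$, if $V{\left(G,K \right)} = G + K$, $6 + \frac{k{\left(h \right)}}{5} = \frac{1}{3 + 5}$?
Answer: $\frac{273}{8} \approx 34.125$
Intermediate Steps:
$k{\left(h \right)} = - \frac{235}{8}$ ($k{\left(h \right)} = -30 + \frac{5}{3 + 5} = -30 + \frac{5}{8} = - \frac{235}{8}$)
$E{\left(u \right)} = -7 - u$ ($E{\left(u \right)} = -9 - \left(-2 + u\right) = -7 - u$)
$O{\left(s \right)} = - \frac{235}{8} + 2 s^{2}$ ($O{\left(s \right)} = \left(s^{2} + s s\right) - \frac{235}{8} = \left(s^{2} + s^{2}\right) - \frac{235}{8} = 2 s^{2} - \frac{235}{8} = - \frac{235}{8} + 2 s^{2}$)
$V{\left(10,E{\left(2 \left(-5\right) \right)} \right)} O{\left(4 \right)} = \left(10 - \left(7 + 2 \left(-5\right)\right)\right) \left(- \frac{235}{8} + 2 \cdot 4^{2}\right) = \left(10 - -3\right) \left(- \frac{235}{8} + 2 \cdot 16\right) = \left(10 + \left(-7 + 10\right)\right) \left(- \frac{235}{8} + 32\right) = \left(10 + 3\right) \frac{21}{8} = 13 \cdot \frac{21}{8} = \frac{273}{8}$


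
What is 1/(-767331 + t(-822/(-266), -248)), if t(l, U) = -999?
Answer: -1/768330 ≈ -1.3015e-6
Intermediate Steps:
1/(-767331 + t(-822/(-266), -248)) = 1/(-767331 - 999) = 1/(-768330) = -1/768330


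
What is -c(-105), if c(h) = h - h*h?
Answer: 11130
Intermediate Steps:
c(h) = h - h²
-c(-105) = -(-105)*(1 - 1*(-105)) = -(-105)*(1 + 105) = -(-105)*106 = -1*(-11130) = 11130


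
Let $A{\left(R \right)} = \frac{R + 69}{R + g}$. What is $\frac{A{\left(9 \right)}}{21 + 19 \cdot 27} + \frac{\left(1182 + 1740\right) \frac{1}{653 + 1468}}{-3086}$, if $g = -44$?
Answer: $- \frac{320382}{69350135} \approx -0.0046198$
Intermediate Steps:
$A{\left(R \right)} = \frac{69 + R}{-44 + R}$ ($A{\left(R \right)} = \frac{R + 69}{R - 44} = \frac{69 + R}{-44 + R}$)
$\frac{A{\left(9 \right)}}{21 + 19 \cdot 27} + \frac{\left(1182 + 1740\right) \frac{1}{653 + 1468}}{-3086} = \frac{\frac{1}{-44 + 9} \left(69 + 9\right)}{21 + 19 \cdot 27} + \frac{\left(1182 + 1740\right) \frac{1}{653 + 1468}}{-3086} = \frac{\frac{1}{-35} \cdot 78}{21 + 513} + \frac{2922}{2121} \left(- \frac{1}{3086}\right) = \frac{\left(- \frac{1}{35}\right) 78}{534} + 2922 \cdot \frac{1}{2121} \left(- \frac{1}{3086}\right) = \left(- \frac{78}{35}\right) \frac{1}{534} + \frac{974}{707} \left(- \frac{1}{3086}\right) = - \frac{13}{3115} - \frac{487}{1090901} = - \frac{320382}{69350135}$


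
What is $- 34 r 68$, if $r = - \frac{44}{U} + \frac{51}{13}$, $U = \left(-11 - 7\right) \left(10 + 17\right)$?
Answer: $- \frac{29313848}{3159} \approx -9279.5$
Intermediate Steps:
$U = -486$ ($U = \left(-18\right) 27 = -486$)
$r = \frac{12679}{3159}$ ($r = - \frac{44}{-486} + \frac{51}{13} = \left(-44\right) \left(- \frac{1}{486}\right) + 51 \cdot \frac{1}{13} = \frac{22}{243} + \frac{51}{13} = \frac{12679}{3159} \approx 4.0136$)
$- 34 r 68 = \left(-34\right) \frac{12679}{3159} \cdot 68 = \left(- \frac{431086}{3159}\right) 68 = - \frac{29313848}{3159}$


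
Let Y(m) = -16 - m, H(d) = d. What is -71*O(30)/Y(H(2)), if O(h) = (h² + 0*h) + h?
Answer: 11005/3 ≈ 3668.3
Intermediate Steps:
O(h) = h + h² (O(h) = (h² + 0) + h = h² + h = h + h²)
-71*O(30)/Y(H(2)) = -71*30*(1 + 30)/(-16 - 1*2) = -71*30*31/(-16 - 2) = -66030/(-18) = -66030*(-1)/18 = -71*(-155/3) = 11005/3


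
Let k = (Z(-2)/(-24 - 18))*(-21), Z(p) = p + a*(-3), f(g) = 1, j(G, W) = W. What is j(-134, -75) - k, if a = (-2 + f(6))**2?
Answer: -145/2 ≈ -72.500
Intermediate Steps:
a = 1 (a = (-2 + 1)**2 = (-1)**2 = 1)
Z(p) = -3 + p (Z(p) = p + 1*(-3) = p - 3 = -3 + p)
k = -5/2 (k = ((-3 - 2)/(-24 - 18))*(-21) = -5/(-42)*(-21) = -5*(-1/42)*(-21) = (5/42)*(-21) = -5/2 ≈ -2.5000)
j(-134, -75) - k = -75 - 1*(-5/2) = -75 + 5/2 = -145/2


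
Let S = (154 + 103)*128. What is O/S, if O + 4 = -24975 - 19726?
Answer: -44705/32896 ≈ -1.3590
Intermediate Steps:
S = 32896 (S = 257*128 = 32896)
O = -44705 (O = -4 + (-24975 - 19726) = -4 - 44701 = -44705)
O/S = -44705/32896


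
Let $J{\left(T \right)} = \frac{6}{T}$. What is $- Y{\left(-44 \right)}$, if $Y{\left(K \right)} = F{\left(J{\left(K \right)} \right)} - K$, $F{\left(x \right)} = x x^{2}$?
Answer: $- \frac{468485}{10648} \approx -43.997$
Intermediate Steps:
$F{\left(x \right)} = x^{3}$
$Y{\left(K \right)} = - K + \frac{216}{K^{3}}$ ($Y{\left(K \right)} = \left(\frac{6}{K}\right)^{3} - K = \frac{216}{K^{3}} - K = - K + \frac{216}{K^{3}}$)
$- Y{\left(-44 \right)} = - (\left(-1\right) \left(-44\right) + \frac{216}{-85184}) = - (44 + 216 \left(- \frac{1}{85184}\right)) = - (44 - \frac{27}{10648}) = \left(-1\right) \frac{468485}{10648} = - \frac{468485}{10648}$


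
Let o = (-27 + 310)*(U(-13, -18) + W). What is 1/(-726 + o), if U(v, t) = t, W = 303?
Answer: 1/79929 ≈ 1.2511e-5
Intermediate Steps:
o = 80655 (o = (-27 + 310)*(-18 + 303) = 283*285 = 80655)
1/(-726 + o) = 1/(-726 + 80655) = 1/79929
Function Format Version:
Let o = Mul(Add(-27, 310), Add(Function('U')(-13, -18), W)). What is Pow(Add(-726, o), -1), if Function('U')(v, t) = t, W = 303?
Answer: Rational(1, 79929) ≈ 1.2511e-5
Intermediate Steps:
o = 80655 (o = Mul(Add(-27, 310), Add(-18, 303)) = Mul(283, 285) = 80655)
Pow(Add(-726, o), -1) = Pow(Add(-726, 80655), -1) = Pow(79929, -1) = Rational(1, 79929)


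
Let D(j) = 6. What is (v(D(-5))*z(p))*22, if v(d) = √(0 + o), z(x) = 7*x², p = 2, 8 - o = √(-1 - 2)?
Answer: 616*√(8 - I*√3) ≈ 1752.4 - 187.53*I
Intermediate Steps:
o = 8 - I*√3 (o = 8 - √(-1 - 2) = 8 - √(-3) = 8 - I*√3 ≈ 8.0 - 1.732*I)
v(d) = √(8 - I*√3) (v(d) = √(0 + (8 - I*√3)) = √(8 - I*√3))
(v(D(-5))*z(p))*22 = (√(8 - I*√3)*(7*2²))*22 = (√(8 - I*√3)*(7*4))*22 = (√(8 - I*√3)*28)*22 = (28*√(8 - I*√3))*22 = 616*√(8 - I*√3)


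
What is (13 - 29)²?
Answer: 256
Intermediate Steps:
(13 - 29)² = (-16)² = 256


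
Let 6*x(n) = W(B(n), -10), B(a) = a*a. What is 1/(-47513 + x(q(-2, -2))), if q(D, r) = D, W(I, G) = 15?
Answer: -2/95021 ≈ -2.1048e-5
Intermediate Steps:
B(a) = a**2
x(n) = 5/2 (x(n) = (1/6)*15 = 5/2)
1/(-47513 + x(q(-2, -2))) = 1/(-47513 + 5/2) = 1/(-95021/2) = -2/95021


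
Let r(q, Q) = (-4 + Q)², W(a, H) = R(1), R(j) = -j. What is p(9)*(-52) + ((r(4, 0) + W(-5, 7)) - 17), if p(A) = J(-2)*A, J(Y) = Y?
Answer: 934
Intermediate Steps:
W(a, H) = -1 (W(a, H) = -1*1 = -1)
p(A) = -2*A
p(9)*(-52) + ((r(4, 0) + W(-5, 7)) - 17) = -2*9*(-52) + (((-4 + 0)² - 1) - 17) = -18*(-52) + (((-4)² - 1) - 17) = 936 + ((16 - 1) - 17) = 936 + (15 - 17) = 936 - 2 = 934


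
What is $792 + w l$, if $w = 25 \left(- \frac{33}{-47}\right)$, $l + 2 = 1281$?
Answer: $\frac{1092399}{47} \approx 23243.0$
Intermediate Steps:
$l = 1279$ ($l = -2 + 1281 = 1279$)
$w = \frac{825}{47}$ ($w = 25 \left(\left(-33\right) \left(- \frac{1}{47}\right)\right) = 25 \cdot \frac{33}{47} = \frac{825}{47} \approx 17.553$)
$792 + w l = 792 + \frac{825}{47} \cdot 1279 = 792 + \frac{1055175}{47} = \frac{1092399}{47}$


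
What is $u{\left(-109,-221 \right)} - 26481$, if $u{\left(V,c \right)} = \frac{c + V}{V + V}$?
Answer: $- \frac{2886264}{109} \approx -26480.0$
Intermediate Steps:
$u{\left(V,c \right)} = \frac{V + c}{2 V}$
$u{\left(-109,-221 \right)} - 26481 = \frac{-109 - 221}{2 \left(-109\right)} - 26481 = \frac{1}{2} \left(- \frac{1}{109}\right) \left(-330\right) - 26481 = \frac{165}{109} - 26481 = - \frac{2886264}{109}$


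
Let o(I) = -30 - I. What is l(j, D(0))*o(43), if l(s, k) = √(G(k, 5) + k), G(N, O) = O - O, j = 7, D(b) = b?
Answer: 0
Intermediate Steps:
G(N, O) = 0
l(s, k) = √k (l(s, k) = √(0 + k) = √k)
l(j, D(0))*o(43) = √0*(-30 - 1*43) = 0*(-30 - 43) = 0*(-73) = 0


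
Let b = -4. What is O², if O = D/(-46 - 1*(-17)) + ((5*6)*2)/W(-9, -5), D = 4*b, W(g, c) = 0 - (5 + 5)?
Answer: 24964/841 ≈ 29.684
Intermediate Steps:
W(g, c) = -10 (W(g, c) = 0 - 1*10 = 0 - 10 = -10)
D = -16 (D = 4*(-4) = -16)
O = -158/29 (O = -16/(-46 - 1*(-17)) + ((5*6)*2)/(-10) = -16/(-46 + 17) + (30*2)*(-⅒) = -16/(-29) + 60*(-⅒) = -16*(-1/29) - 6 = 16/29 - 6 = -158/29 ≈ -5.4483)
O² = (-158/29)² = 24964/841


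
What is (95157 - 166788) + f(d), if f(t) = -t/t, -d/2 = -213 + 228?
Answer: -71632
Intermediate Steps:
d = -30 (d = -2*(-213 + 228) = -2*15 = -30)
f(t) = -1 (f(t) = -1*1 = -1)
(95157 - 166788) + f(d) = (95157 - 166788) - 1 = -71631 - 1 = -71632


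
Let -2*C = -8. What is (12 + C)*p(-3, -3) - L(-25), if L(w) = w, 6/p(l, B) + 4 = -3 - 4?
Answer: 179/11 ≈ 16.273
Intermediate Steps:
C = 4 (C = -1/2*(-8) = 4)
p(l, B) = -6/11 (p(l, B) = 6/(-4 + (-3 - 4)) = 6/(-4 - 7) = 6/(-11) = 6*(-1/11) = -6/11)
(12 + C)*p(-3, -3) - L(-25) = (12 + 4)*(-6/11) - 1*(-25) = 16*(-6/11) + 25 = -96/11 + 25 = 179/11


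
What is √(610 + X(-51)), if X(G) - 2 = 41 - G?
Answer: 8*√11 ≈ 26.533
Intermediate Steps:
X(G) = 43 - G (X(G) = 2 + (41 - G) = 43 - G)
√(610 + X(-51)) = √(610 + (43 - 1*(-51))) = √(610 + (43 + 51)) = √(610 + 94) = √704 = 8*√11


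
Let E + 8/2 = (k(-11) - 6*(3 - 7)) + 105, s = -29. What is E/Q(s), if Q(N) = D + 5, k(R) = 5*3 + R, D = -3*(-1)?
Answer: 129/8 ≈ 16.125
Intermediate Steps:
D = 3
k(R) = 15 + R
E = 129 (E = -4 + (((15 - 11) - 6*(3 - 7)) + 105) = -4 + ((4 - 6*(-4)) + 105) = -4 + ((4 + 24) + 105) = -4 + (28 + 105) = -4 + 133 = 129)
Q(N) = 8 (Q(N) = 3 + 5 = 8)
E/Q(s) = 129/8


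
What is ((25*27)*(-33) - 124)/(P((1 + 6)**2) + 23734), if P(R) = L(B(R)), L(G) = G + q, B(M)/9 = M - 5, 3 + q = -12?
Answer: -1723/1855 ≈ -0.92884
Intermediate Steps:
q = -15 (q = -3 - 12 = -15)
B(M) = -45 + 9*M (B(M) = 9*(M - 5) = 9*(-5 + M) = -45 + 9*M)
L(G) = -15 + G (L(G) = G - 15 = -15 + G)
P(R) = -60 + 9*R (P(R) = -15 + (-45 + 9*R) = -60 + 9*R)
((25*27)*(-33) - 124)/(P((1 + 6)**2) + 23734) = ((25*27)*(-33) - 124)/((-60 + 9*(1 + 6)**2) + 23734) = (675*(-33) - 124)/((-60 + 9*7**2) + 23734) = (-22275 - 124)/((-60 + 9*49) + 23734) = -22399/((-60 + 441) + 23734) = -22399/(381 + 23734) = -22399/24115 = -22399*1/24115 = -1723/1855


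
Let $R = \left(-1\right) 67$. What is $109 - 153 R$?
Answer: $10360$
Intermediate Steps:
$R = -67$
$109 - 153 R = 109 - -10251 = 109 + 10251 = 10360$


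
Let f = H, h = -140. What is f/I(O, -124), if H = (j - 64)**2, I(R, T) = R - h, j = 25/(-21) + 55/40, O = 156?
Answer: 114939841/8354304 ≈ 13.758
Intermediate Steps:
j = 31/168 (j = 25*(-1/21) + 55*(1/40) = -25/21 + 11/8 = 31/168 ≈ 0.18452)
I(R, T) = 140 + R (I(R, T) = R - 1*(-140) = R + 140 = 140 + R)
H = 114939841/28224 (H = (31/168 - 64)**2 = (-10721/168)**2 = 114939841/28224 ≈ 4072.4)
f = 114939841/28224 ≈ 4072.4
f/I(O, -124) = 114939841/(28224*(140 + 156)) = (114939841/28224)/296 = (114939841/28224)*(1/296) = 114939841/8354304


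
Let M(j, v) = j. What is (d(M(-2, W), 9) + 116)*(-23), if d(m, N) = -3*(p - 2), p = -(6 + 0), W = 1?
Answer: -3220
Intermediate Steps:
p = -6 (p = -1*6 = -6)
d(m, N) = 24 (d(m, N) = -3*(-6 - 2) = -3*(-8) = 24)
(d(M(-2, W), 9) + 116)*(-23) = (24 + 116)*(-23) = 140*(-23) = -3220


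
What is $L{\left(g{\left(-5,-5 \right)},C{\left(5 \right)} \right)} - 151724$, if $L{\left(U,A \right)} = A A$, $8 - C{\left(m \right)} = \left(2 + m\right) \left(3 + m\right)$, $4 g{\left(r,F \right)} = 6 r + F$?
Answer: $-149420$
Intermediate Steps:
$g{\left(r,F \right)} = \frac{F}{4} + \frac{3 r}{2}$ ($g{\left(r,F \right)} = \frac{6 r + F}{4} = \frac{F + 6 r}{4} = \frac{F}{4} + \frac{3 r}{2}$)
$C{\left(m \right)} = 8 - \left(2 + m\right) \left(3 + m\right)$
$L{\left(U,A \right)} = A^{2}$
$L{\left(g{\left(-5,-5 \right)},C{\left(5 \right)} \right)} - 151724 = \left(2 - 5^{2} - 25\right)^{2} - 151724 = \left(2 - 25 - 25\right)^{2} - 151724 = \left(-48\right)^{2} - 151724 = 2304 - 151724 = -149420$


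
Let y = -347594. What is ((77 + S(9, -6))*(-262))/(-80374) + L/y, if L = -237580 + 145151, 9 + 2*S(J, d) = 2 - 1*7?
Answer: 985983029/1995537154 ≈ 0.49409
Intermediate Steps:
S(J, d) = -7 (S(J, d) = -9/2 + (2 - 1*7)/2 = -9/2 + (2 - 7)/2 = -9/2 + (½)*(-5) = -9/2 - 5/2 = -7)
L = -92429
((77 + S(9, -6))*(-262))/(-80374) + L/y = ((77 - 7)*(-262))/(-80374) - 92429/(-347594) = (70*(-262))*(-1/80374) - 92429*(-1/347594) = -18340*(-1/80374) + 92429/347594 = 1310/5741 + 92429/347594 = 985983029/1995537154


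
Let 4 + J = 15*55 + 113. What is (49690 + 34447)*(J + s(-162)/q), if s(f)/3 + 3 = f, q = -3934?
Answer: 309190938587/3934 ≈ 7.8595e+7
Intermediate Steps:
s(f) = -9 + 3*f
J = 934 (J = -4 + (15*55 + 113) = -4 + (825 + 113) = -4 + 938 = 934)
(49690 + 34447)*(J + s(-162)/q) = (49690 + 34447)*(934 + (-9 + 3*(-162))/(-3934)) = 84137*(934 + (-9 - 486)*(-1/3934)) = 84137*(934 - 495*(-1/3934)) = 84137*(934 + 495/3934) = 84137*(3674851/3934) = 309190938587/3934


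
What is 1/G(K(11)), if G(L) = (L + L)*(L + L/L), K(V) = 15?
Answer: 1/480 ≈ 0.0020833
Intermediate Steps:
G(L) = 2*L*(1 + L) (G(L) = (2*L)*(L + 1) = (2*L)*(1 + L) = 2*L*(1 + L))
1/G(K(11)) = 1/(2*15*(1 + 15)) = 1/(2*15*16) = 1/480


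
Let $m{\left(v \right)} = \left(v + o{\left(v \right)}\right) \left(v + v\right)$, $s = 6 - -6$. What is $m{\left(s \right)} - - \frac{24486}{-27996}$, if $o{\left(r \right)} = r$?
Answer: $\frac{2683535}{4666} \approx 575.13$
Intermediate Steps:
$s = 12$ ($s = 6 + 6 = 12$)
$m{\left(v \right)} = 4 v^{2}$ ($m{\left(v \right)} = \left(v + v\right) \left(v + v\right) = 2 v 2 v = 4 v^{2}$)
$m{\left(s \right)} - - \frac{24486}{-27996} = 4 \cdot 12^{2} - - \frac{24486}{-27996} = 4 \cdot 144 - \left(-24486\right) \left(- \frac{1}{27996}\right) = 576 - \frac{4081}{4666} = \frac{2683535}{4666}$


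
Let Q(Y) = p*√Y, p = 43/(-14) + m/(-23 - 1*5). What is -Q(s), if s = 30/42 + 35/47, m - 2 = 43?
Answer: 131*√9870/2303 ≈ 5.6511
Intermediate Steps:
m = 45 (m = 2 + 43 = 45)
s = 480/329 (s = 30*(1/42) + 35*(1/47) = 5/7 + 35/47 = 480/329 ≈ 1.4590)
p = -131/28 (p = 43/(-14) + 45/(-23 - 1*5) = 43*(-1/14) + 45/(-23 - 5) = -43/14 + 45/(-28) = -43/14 + 45*(-1/28) = -43/14 - 45/28 = -131/28 ≈ -4.6786)
Q(Y) = -131*√Y/28
-Q(s) = -(-131)*√(480/329)/28 = -(-131)*4*√9870/329/28 = -(-131)*√9870/2303 = 131*√9870/2303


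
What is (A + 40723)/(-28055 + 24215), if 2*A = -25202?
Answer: -4687/640 ≈ -7.3234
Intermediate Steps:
A = -12601 (A = (½)*(-25202) = -12601)
(A + 40723)/(-28055 + 24215) = (-12601 + 40723)/(-28055 + 24215) = 28122/(-3840) = 28122*(-1/3840) = -4687/640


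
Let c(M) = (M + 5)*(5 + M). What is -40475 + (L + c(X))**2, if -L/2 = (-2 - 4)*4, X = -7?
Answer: -37771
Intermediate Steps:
c(M) = (5 + M)**2 (c(M) = (5 + M)*(5 + M) = (5 + M)**2)
L = 48 (L = -2*(-2 - 4)*4 = -(-12)*4 = -2*(-24) = 48)
-40475 + (L + c(X))**2 = -40475 + (48 + (5 - 7)**2)**2 = -40475 + (48 + (-2)**2)**2 = -40475 + (48 + 4)**2 = -40475 + 52**2 = -40475 + 2704 = -37771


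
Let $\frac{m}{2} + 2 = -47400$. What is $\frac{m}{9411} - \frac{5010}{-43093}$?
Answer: $- \frac{4038239662}{405548223} \approx -9.9575$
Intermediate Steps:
$m = -94804$ ($m = -4 + 2 \left(-47400\right) = -4 - 94800 = -94804$)
$\frac{m}{9411} - \frac{5010}{-43093} = - \frac{94804}{9411} - \frac{5010}{-43093} = \left(-94804\right) \frac{1}{9411} - - \frac{5010}{43093} = - \frac{94804}{9411} + \frac{5010}{43093} = - \frac{4038239662}{405548223}$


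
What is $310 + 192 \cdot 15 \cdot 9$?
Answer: $26230$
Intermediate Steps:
$310 + 192 \cdot 15 \cdot 9 = 310 + 192 \cdot 135 = 310 + 25920 = 26230$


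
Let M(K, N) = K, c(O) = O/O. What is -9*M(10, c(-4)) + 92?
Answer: 2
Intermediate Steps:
c(O) = 1
-9*M(10, c(-4)) + 92 = -9*10 + 92 = -90 + 92 = 2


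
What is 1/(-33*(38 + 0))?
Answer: -1/1254 ≈ -0.00079745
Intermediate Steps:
1/(-33*(38 + 0)) = 1/(-33*38) = 1/(-1254) = -1/1254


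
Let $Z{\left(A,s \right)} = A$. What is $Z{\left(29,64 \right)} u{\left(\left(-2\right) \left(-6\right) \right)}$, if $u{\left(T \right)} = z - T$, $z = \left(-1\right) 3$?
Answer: $-435$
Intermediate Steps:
$z = -3$
$u{\left(T \right)} = -3 - T$
$Z{\left(29,64 \right)} u{\left(\left(-2\right) \left(-6\right) \right)} = 29 \left(-3 - \left(-2\right) \left(-6\right)\right) = 29 \left(-3 - 12\right) = 29 \left(-15\right) = -435$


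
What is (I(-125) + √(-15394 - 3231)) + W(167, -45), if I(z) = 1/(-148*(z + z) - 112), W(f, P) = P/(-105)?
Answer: 110671/258216 + 5*I*√745 ≈ 0.4286 + 136.47*I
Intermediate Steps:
W(f, P) = -P/105 (W(f, P) = P*(-1/105) = -P/105)
I(z) = 1/(-112 - 296*z) (I(z) = 1/(-296*z - 112) = 1/(-112 - 296*z))
(I(-125) + √(-15394 - 3231)) + W(167, -45) = (-1/(112 + 296*(-125)) + √(-15394 - 3231)) - 1/105*(-45) = (-1/(112 - 37000) + √(-18625)) + 3/7 = (-1/(-36888) + 5*I*√745) + 3/7 = (-1*(-1/36888) + 5*I*√745) + 3/7 = (1/36888 + 5*I*√745) + 3/7 = 110671/258216 + 5*I*√745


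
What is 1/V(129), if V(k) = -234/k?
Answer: -43/78 ≈ -0.55128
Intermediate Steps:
1/V(129) = 1/(-234/129) = 1/(-234*1/129) = 1/(-78/43) = -43/78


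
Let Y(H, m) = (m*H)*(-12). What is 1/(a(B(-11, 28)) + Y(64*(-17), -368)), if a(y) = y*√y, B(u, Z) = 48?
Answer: -391/1878601719 - √3/120230510016 ≈ -2.0815e-7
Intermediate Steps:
Y(H, m) = -12*H*m (Y(H, m) = (H*m)*(-12) = -12*H*m)
a(y) = y^(3/2)
1/(a(B(-11, 28)) + Y(64*(-17), -368)) = 1/(48^(3/2) - 12*64*(-17)*(-368)) = 1/(192*√3 - 12*(-1088)*(-368)) = 1/(192*√3 - 4804608) = 1/(-4804608 + 192*√3)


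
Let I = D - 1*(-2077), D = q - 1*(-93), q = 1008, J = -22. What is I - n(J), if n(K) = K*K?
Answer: 2694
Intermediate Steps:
n(K) = K**2
D = 1101 (D = 1008 - 1*(-93) = 1008 + 93 = 1101)
I = 3178 (I = 1101 - 1*(-2077) = 1101 + 2077 = 3178)
I - n(J) = 3178 - 1*(-22)**2 = 3178 - 1*484 = 3178 - 484 = 2694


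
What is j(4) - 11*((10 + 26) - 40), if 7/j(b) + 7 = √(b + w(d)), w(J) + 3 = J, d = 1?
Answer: 2019/47 - 7*√2/47 ≈ 42.747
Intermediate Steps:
w(J) = -3 + J
j(b) = 7/(-7 + √(-2 + b)) (j(b) = 7/(-7 + √(b + (-3 + 1))) = 7/(-7 + √(b - 2)) = 7/(-7 + √(-2 + b)))
j(4) - 11*((10 + 26) - 40) = 7/(-7 + √(-2 + 4)) - 11*((10 + 26) - 40) = 7/(-7 + √2) - 11*(36 - 40) = 7/(-7 + √2) - 11*(-4) = 7/(-7 + √2) + 44 = 44 + 7/(-7 + √2)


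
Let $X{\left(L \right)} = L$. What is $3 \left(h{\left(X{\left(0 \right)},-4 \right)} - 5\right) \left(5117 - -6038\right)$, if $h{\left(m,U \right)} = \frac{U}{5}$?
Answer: $-194097$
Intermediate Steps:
$h{\left(m,U \right)} = \frac{U}{5}$ ($h{\left(m,U \right)} = U \frac{1}{5} = \frac{U}{5}$)
$3 \left(h{\left(X{\left(0 \right)},-4 \right)} - 5\right) \left(5117 - -6038\right) = 3 \left(\frac{1}{5} \left(-4\right) - 5\right) \left(5117 - -6038\right) = 3 \left(- \frac{4}{5} - 5\right) \left(5117 + 6038\right) = 3 \left(- \frac{29}{5}\right) 11155 = \left(- \frac{87}{5}\right) 11155 = -194097$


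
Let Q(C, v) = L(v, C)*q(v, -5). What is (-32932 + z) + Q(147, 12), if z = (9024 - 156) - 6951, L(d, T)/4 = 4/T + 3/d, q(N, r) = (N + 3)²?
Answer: -1507510/49 ≈ -30766.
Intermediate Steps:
q(N, r) = (3 + N)²
L(d, T) = 12/d + 16/T (L(d, T) = 4*(4/T + 3/d) = 4*(3/d + 4/T) = 12/d + 16/T)
z = 1917 (z = 8868 - 6951 = 1917)
Q(C, v) = (3 + v)²*(12/v + 16/C) (Q(C, v) = (12/v + 16/C)*(3 + v)² = (3 + v)²*(12/v + 16/C))
(-32932 + z) + Q(147, 12) = (-32932 + 1917) + (3 + 12)²*(12*147 + 16*12)/(147*12) = -31015 + (1/147)*(1/12)*15²*(1764 + 192) = -31015 + (1/147)*(1/12)*225*1956 = -31015 + 12225/49 = -1507510/49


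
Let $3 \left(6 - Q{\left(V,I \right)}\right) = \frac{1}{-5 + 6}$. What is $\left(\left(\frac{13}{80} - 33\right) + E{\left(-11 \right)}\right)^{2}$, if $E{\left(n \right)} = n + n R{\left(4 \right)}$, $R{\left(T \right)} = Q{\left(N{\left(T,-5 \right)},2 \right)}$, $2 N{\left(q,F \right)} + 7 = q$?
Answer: $\frac{649281361}{57600} \approx 11272.0$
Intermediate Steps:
$N{\left(q,F \right)} = - \frac{7}{2} + \frac{q}{2}$
$Q{\left(V,I \right)} = \frac{17}{3}$ ($Q{\left(V,I \right)} = 6 - \frac{1}{3 \left(-5 + 6\right)} = 6 - \frac{1}{3 \cdot 1} = 6 - \frac{1}{3} = \frac{17}{3}$)
$R{\left(T \right)} = \frac{17}{3}$
$E{\left(n \right)} = \frac{20 n}{3}$ ($E{\left(n \right)} = n + n \frac{17}{3} = n + \frac{17 n}{3} = \frac{20 n}{3}$)
$\left(\left(\frac{13}{80} - 33\right) + E{\left(-11 \right)}\right)^{2} = \left(\left(\frac{13}{80} - 33\right) + \frac{20}{3} \left(-11\right)\right)^{2} = \left(\left(13 \cdot \frac{1}{80} - 33\right) - \frac{220}{3}\right)^{2} = \left(\left(\frac{13}{80} - 33\right) - \frac{220}{3}\right)^{2} = \left(- \frac{2627}{80} - \frac{220}{3}\right)^{2} = \left(- \frac{25481}{240}\right)^{2} = \frac{649281361}{57600}$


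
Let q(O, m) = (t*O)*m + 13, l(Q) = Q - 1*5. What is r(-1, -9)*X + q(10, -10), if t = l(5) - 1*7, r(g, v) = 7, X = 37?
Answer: 972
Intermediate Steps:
l(Q) = -5 + Q (l(Q) = Q - 5 = -5 + Q)
t = -7 (t = (-5 + 5) - 1*7 = 0 - 7 = -7)
q(O, m) = 13 - 7*O*m (q(O, m) = (-7*O)*m + 13 = -7*O*m + 13 = 13 - 7*O*m)
r(-1, -9)*X + q(10, -10) = 7*37 + (13 - 7*10*(-10)) = 259 + (13 + 700) = 259 + 713 = 972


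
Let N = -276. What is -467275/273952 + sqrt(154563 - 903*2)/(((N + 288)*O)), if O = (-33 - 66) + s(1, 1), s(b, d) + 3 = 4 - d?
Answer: -467275/273952 - sqrt(16973)/396 ≈ -2.0347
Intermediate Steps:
s(b, d) = 1 - d (s(b, d) = -3 + (4 - d) = 1 - d)
O = -99 (O = (-33 - 66) + (1 - 1*1) = -99 + (1 - 1) = -99 + 0 = -99)
-467275/273952 + sqrt(154563 - 903*2)/(((N + 288)*O)) = -467275/273952 + sqrt(154563 - 903*2)/(((-276 + 288)*(-99))) = -467275*1/273952 + sqrt(154563 - 1806)/((12*(-99))) = -467275/273952 + sqrt(152757)/(-1188) = -467275/273952 + (3*sqrt(16973))*(-1/1188) = -467275/273952 - sqrt(16973)/396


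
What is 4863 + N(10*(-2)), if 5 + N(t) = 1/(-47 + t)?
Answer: 325485/67 ≈ 4858.0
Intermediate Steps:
N(t) = -5 + 1/(-47 + t)
4863 + N(10*(-2)) = 4863 + (236 - 50*(-2))/(-47 + 10*(-2)) = 4863 + (236 - 5*(-20))/(-47 - 20) = 4863 + (236 + 100)/(-67) = 4863 - 1/67*336 = 4863 - 336/67 = 325485/67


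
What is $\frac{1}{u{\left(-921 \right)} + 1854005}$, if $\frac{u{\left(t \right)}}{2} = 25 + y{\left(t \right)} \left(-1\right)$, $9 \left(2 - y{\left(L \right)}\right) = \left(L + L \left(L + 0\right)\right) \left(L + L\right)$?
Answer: $- \frac{1}{344982269} \approx -2.8987 \cdot 10^{-9}$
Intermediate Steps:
$y{\left(L \right)} = 2 - \frac{2 L \left(L + L^{2}\right)}{9}$ ($y{\left(L \right)} = 2 - \frac{\left(L + L \left(L + 0\right)\right) \left(L + L\right)}{9} = 2 - \frac{\left(L + L L\right) 2 L}{9} = 2 - \frac{\left(L + L^{2}\right) 2 L}{9} = 2 - \frac{2 L \left(L + L^{2}\right)}{9}$)
$u{\left(t \right)} = 46 + \frac{4 t^{2}}{9} + \frac{4 t^{3}}{9}$ ($u{\left(t \right)} = 2 \left(25 + \left(2 - \frac{2 t^{2}}{9} - \frac{2 t^{3}}{9}\right) \left(-1\right)\right) = 2 \left(25 + \left(-2 + \frac{2 t^{2}}{9} + \frac{2 t^{3}}{9}\right)\right) = 2 \left(23 + \frac{2 t^{2}}{9} + \frac{2 t^{3}}{9}\right) = 46 + \frac{4 t^{2}}{9} + \frac{4 t^{3}}{9}$)
$\frac{1}{u{\left(-921 \right)} + 1854005} = \frac{1}{\left(46 + \frac{4 \left(-921\right)^{2}}{9} + \frac{4 \left(-921\right)^{3}}{9}\right) + 1854005} = \frac{1}{\left(46 + \frac{4}{9} \cdot 848241 + \frac{4}{9} \left(-781229961\right)\right) + 1854005} = \frac{1}{\left(46 + 376996 - 347213316\right) + 1854005} = \frac{1}{-346836274 + 1854005} = \frac{1}{-344982269} = - \frac{1}{344982269}$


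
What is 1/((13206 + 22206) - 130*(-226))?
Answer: 1/64792 ≈ 1.5434e-5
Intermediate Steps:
1/((13206 + 22206) - 130*(-226)) = 1/(35412 + 29380) = 1/64792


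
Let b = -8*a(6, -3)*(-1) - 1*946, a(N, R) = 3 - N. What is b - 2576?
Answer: -3546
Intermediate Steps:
b = -970 (b = -8*(3 - 1*6)*(-1) - 1*946 = -8*(3 - 6)*(-1) - 946 = -8*(-3)*(-1) - 946 = 24*(-1) - 946 = -24 - 946 = -970)
b - 2576 = -970 - 2576 = -3546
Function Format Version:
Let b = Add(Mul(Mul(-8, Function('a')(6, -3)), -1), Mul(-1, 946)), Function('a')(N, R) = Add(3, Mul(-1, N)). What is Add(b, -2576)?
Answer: -3546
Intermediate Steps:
b = -970 (b = Add(Mul(Mul(-8, Add(3, Mul(-1, 6))), -1), Mul(-1, 946)) = Add(Mul(Mul(-8, Add(3, -6)), -1), -946) = Add(Mul(Mul(-8, -3), -1), -946) = Add(Mul(24, -1), -946) = Add(-24, -946) = -970)
Add(b, -2576) = Add(-970, -2576) = -3546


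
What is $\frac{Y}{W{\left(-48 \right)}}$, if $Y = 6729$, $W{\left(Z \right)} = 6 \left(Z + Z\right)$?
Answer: $- \frac{2243}{192} \approx -11.682$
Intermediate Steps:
$W{\left(Z \right)} = 12 Z$ ($W{\left(Z \right)} = 6 \cdot 2 Z = 12 Z$)
$\frac{Y}{W{\left(-48 \right)}} = \frac{6729}{12 \left(-48\right)} = \frac{6729}{-576} = 6729 \left(- \frac{1}{576}\right) = - \frac{2243}{192}$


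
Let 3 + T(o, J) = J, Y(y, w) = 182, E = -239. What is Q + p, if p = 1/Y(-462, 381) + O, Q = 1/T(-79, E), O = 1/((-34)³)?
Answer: 578549/432776344 ≈ 0.0013368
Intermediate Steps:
T(o, J) = -3 + J
O = -1/39304 (O = 1/(-39304) = -1/39304 ≈ -2.5443e-5)
Q = -1/242 (Q = 1/(-3 - 239) = 1/(-242) = -1/242 ≈ -0.0041322)
p = 19561/3576664 (p = 1/182 - 1/39304 = 19561/3576664 ≈ 0.0054691)
Q + p = -1/242 + 19561/3576664 = 578549/432776344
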